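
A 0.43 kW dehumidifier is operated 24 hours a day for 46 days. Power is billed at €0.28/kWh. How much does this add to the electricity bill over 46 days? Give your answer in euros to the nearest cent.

Runtime = 24 h × 46 = 1104 h
Energy = 0.43 kW × 1104 h = 474.72 kWh
Cost = 474.72 kWh × €0.28/kWh = €132.92

€132.92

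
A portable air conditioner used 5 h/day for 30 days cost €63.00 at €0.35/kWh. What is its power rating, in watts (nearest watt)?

1200 W

Energy = €63.00 ÷ €0.35/kWh = 180 kWh
Runtime = 5 h/day × 30 days = 150 h
Power = 180 kWh ÷ 150 h = 1.2 kW = 1200 W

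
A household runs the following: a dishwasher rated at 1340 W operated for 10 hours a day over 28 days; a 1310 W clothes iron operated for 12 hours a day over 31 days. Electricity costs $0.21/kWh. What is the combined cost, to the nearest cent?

dishwasher: Runtime = 10 h/day × 28 days = 280 h
dishwasher: 1.34 kW × 280 h = 375.2 kWh
clothes iron: Runtime = 12 h/day × 31 days = 372 h
clothes iron: 1.31 kW × 372 h = 487.32 kWh
Total energy = 862.52 kWh
Cost = 862.52 × $0.21 = $181.13

$181.13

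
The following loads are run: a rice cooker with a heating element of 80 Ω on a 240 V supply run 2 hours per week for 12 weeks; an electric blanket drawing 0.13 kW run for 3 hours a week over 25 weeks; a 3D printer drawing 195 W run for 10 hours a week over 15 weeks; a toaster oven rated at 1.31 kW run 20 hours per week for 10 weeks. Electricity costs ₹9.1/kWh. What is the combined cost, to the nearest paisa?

₹2896.35

rice cooker: Power = V²/R = 240²/80 = 720 W = 0.72 kW
rice cooker: Runtime = 2 h/week × 12 weeks = 24 h
rice cooker: 0.72 kW × 24 h = 17.28 kWh
electric blanket: Runtime = 3 h/week × 25 weeks = 75 h
electric blanket: 0.13 kW × 75 h = 9.75 kWh
3D printer: Runtime = 10 h/week × 15 weeks = 150 h
3D printer: 0.195 kW × 150 h = 29.25 kWh
toaster oven: Runtime = 20 h/week × 10 weeks = 200 h
toaster oven: 1.31 kW × 200 h = 262 kWh
Total energy = 318.28 kWh
Cost = 318.28 × ₹9.1 = ₹2896.35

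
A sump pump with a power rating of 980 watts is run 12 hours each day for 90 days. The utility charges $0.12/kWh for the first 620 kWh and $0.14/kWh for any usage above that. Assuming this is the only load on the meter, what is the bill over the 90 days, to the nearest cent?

$135.78

Runtime = 12 h/day × 90 days = 1080 h
Energy = 0.98 kW × 1080 h = 1058.4 kWh
Tier 1 (0–620 kWh): 620 × $0.12 = $74.4
Above 620 kWh: 438.4 × $0.14 = $61.376
Bill = $135.78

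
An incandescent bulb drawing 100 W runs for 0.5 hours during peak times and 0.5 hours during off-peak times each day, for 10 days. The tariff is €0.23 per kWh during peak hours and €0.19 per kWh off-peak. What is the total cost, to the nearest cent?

Peak energy = 0.1 kW × 0.5 h × 10 = 0.5 kWh
Off-peak energy = 0.1 kW × 0.5 h × 10 = 0.5 kWh
Cost = 0.5 × €0.23 + 0.5 × €0.19 = €0.115 + €0.095 = €0.21

€0.21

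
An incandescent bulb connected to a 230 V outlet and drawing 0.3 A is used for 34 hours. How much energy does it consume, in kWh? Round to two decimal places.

2.35 kWh

Power = 0.3 A × 230 V = 69 W = 0.069 kW
Energy = 0.069 kW × 34 h = 2.346 kWh ≈ 2.35 kWh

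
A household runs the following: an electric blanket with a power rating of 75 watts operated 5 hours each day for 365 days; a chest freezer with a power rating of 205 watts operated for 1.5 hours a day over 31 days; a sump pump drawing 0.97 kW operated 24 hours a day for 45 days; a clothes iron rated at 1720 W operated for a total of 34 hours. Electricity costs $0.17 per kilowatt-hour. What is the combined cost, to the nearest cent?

electric blanket: Runtime = 5 h/day × 365 days = 1825 h
electric blanket: 0.075 kW × 1825 h = 136.875 kWh
chest freezer: Runtime = 1.5 h/day × 31 days = 46.5 h
chest freezer: 0.205 kW × 46.5 h = 9.5325 kWh
sump pump: Runtime = 24 h × 45 = 1080 h
sump pump: 0.97 kW × 1080 h = 1047.6 kWh
clothes iron: 1.72 kW × 34 h = 58.48 kWh
Total energy = 1252.4875 kWh
Cost = 1252.4875 × $0.17 = $212.92

$212.92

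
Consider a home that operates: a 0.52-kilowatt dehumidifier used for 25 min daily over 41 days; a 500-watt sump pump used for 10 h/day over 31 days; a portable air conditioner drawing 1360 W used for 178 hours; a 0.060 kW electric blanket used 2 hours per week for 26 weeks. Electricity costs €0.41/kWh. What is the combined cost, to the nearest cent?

dehumidifier: Runtime = 25 min × 41 = 1025 min = 17.083333… h
dehumidifier: 0.52 kW × 17.083333… h = 8.883333… kWh
sump pump: Runtime = 10 h/day × 31 days = 310 h
sump pump: 0.5 kW × 310 h = 155 kWh
portable air conditioner: 1.36 kW × 178 h = 242.08 kWh
electric blanket: Runtime = 2 h/week × 26 weeks = 52 h
electric blanket: 0.06 kW × 52 h = 3.12 kWh
Total energy = 409.083333… kWh
Cost = 409.083333… × €0.41 = €167.72

€167.72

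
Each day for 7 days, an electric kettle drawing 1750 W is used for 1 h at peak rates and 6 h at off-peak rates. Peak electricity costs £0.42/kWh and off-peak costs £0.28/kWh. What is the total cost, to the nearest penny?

£25.73

Peak energy = 1.75 kW × 1 h × 7 = 12.25 kWh
Off-peak energy = 1.75 kW × 6 h × 7 = 73.5 kWh
Cost = 12.25 × £0.42 + 73.5 × £0.28 = £5.145 + £20.58 = £25.73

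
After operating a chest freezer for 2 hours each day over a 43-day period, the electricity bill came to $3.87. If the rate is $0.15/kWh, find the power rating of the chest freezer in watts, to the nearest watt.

300 W

Energy = $3.87 ÷ $0.15/kWh = 25.8 kWh
Runtime = 2 h/day × 43 days = 86 h
Power = 25.8 kWh ÷ 86 h = 0.3 kW = 300 W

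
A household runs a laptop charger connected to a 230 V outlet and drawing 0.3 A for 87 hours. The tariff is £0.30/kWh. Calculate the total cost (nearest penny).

Power = 0.3 A × 230 V = 69 W = 0.069 kW
Energy = 0.069 kW × 87 h = 6.003 kWh
Cost = 6.003 kWh × £0.30/kWh = £1.80

£1.80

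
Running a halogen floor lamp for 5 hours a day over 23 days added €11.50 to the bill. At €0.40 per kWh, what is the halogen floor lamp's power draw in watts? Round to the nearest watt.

250 W

Energy = €11.50 ÷ €0.40/kWh = 28.75 kWh
Runtime = 5 h/day × 23 days = 115 h
Power = 28.75 kWh ÷ 115 h = 0.25 kW = 250 W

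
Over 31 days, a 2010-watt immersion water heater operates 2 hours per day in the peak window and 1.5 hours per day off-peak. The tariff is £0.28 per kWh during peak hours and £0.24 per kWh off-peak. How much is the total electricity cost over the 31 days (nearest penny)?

£57.33

Peak energy = 2.01 kW × 2 h × 31 = 124.62 kWh
Off-peak energy = 2.01 kW × 1.5 h × 31 = 93.465 kWh
Cost = 124.62 × £0.28 + 93.465 × £0.24 = £34.8936 + £22.4316 = £57.33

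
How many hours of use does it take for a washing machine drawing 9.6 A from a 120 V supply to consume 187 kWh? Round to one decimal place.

162.3 h

Power = 9.6 A × 120 V = 1152 W = 1.152 kW
Hours = 187 kWh ÷ 1.152 kW = 162.3 h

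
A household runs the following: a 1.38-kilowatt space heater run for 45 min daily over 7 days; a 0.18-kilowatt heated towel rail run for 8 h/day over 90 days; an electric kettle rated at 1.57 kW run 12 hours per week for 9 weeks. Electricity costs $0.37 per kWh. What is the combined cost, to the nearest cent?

space heater: Runtime = 45 min × 7 = 315 min = 5.25 h
space heater: 1.38 kW × 5.25 h = 7.245 kWh
heated towel rail: Runtime = 8 h/day × 90 days = 720 h
heated towel rail: 0.18 kW × 720 h = 129.6 kWh
electric kettle: Runtime = 12 h/week × 9 weeks = 108 h
electric kettle: 1.57 kW × 108 h = 169.56 kWh
Total energy = 306.405 kWh
Cost = 306.405 × $0.37 = $113.37

$113.37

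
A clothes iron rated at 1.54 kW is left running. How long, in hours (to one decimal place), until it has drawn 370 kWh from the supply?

Hours = 370 kWh ÷ 1.54 kW = 240.3 h

240.3 h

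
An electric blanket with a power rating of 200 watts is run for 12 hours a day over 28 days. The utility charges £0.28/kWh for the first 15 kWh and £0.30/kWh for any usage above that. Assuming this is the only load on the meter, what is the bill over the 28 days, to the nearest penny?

£19.86

Runtime = 12 h/day × 28 days = 336 h
Energy = 0.2 kW × 336 h = 67.2 kWh
Tier 1 (0–15 kWh): 15 × £0.28 = £4.2
Above 15 kWh: 52.2 × £0.30 = £15.66
Bill = £19.86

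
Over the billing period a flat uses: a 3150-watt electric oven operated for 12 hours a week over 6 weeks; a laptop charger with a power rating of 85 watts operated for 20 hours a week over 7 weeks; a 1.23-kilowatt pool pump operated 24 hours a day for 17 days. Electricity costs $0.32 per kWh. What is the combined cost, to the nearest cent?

$236.97

electric oven: Runtime = 12 h/week × 6 weeks = 72 h
electric oven: 3.15 kW × 72 h = 226.8 kWh
laptop charger: Runtime = 20 h/week × 7 weeks = 140 h
laptop charger: 0.085 kW × 140 h = 11.9 kWh
pool pump: Runtime = 24 h × 17 = 408 h
pool pump: 1.23 kW × 408 h = 501.84 kWh
Total energy = 740.54 kWh
Cost = 740.54 × $0.32 = $236.97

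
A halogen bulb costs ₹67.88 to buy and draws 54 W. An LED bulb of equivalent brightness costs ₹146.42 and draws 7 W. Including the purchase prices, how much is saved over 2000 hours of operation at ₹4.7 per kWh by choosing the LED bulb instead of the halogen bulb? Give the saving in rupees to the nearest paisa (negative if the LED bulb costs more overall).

₹363.26

halogen bulb: ₹67.88 + (54/1000) kW × 2000 h × ₹4.7 = ₹67.88 + ₹507.6 = ₹575.48
LED bulb: ₹146.42 + (7/1000) kW × 2000 h × ₹4.7 = ₹146.42 + ₹65.8 = ₹212.22
Saving = ₹575.48 − ₹212.22 = ₹363.26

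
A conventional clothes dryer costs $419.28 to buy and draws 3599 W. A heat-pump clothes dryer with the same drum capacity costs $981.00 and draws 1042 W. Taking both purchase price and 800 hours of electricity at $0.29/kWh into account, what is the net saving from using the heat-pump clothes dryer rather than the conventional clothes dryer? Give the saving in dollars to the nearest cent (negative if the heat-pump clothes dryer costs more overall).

conventional clothes dryer: $419.28 + (3599/1000) kW × 800 h × $0.29 = $419.28 + $834.968 = $1254.248
heat-pump clothes dryer: $981.00 + (1042/1000) kW × 800 h × $0.29 = $981.00 + $241.744 = $1222.744
Saving = $1254.248 − $1222.744 = $31.504 → $31.50

$31.50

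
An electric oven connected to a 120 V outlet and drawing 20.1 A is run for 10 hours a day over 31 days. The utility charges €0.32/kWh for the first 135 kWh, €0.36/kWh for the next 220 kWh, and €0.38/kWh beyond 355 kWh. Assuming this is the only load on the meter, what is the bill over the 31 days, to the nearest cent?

Power = 20.1 A × 120 V = 2412 W = 2.412 kW
Runtime = 10 h/day × 31 days = 310 h
Energy = 2.412 kW × 310 h = 747.72 kWh
Tier 1 (0–135 kWh): 135 × €0.32 = €43.2
Tier 2 (135–355 kWh): 220 × €0.36 = €79.2
Above 355 kWh: 392.72 × €0.38 = €149.2336
Bill = €271.63

€271.63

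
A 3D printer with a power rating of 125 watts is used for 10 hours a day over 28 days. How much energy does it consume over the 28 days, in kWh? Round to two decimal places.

35.00 kWh

Runtime = 10 h/day × 28 days = 280 h
Energy = 0.125 kW × 280 h = 35 kWh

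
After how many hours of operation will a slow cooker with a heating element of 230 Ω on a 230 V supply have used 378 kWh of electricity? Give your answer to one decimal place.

1643.5 h

Power = V²/R = 230²/230 = 230 W = 0.23 kW
Hours = 378 kWh ÷ 0.23 kW = 1643.5 h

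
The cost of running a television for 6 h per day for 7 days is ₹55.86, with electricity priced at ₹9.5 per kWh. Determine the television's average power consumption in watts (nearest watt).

140 W

Energy = ₹55.86 ÷ ₹9.5/kWh = 5.88 kWh
Runtime = 6 h/day × 7 days = 42 h
Power = 5.88 kWh ÷ 42 h = 0.14 kW = 140 W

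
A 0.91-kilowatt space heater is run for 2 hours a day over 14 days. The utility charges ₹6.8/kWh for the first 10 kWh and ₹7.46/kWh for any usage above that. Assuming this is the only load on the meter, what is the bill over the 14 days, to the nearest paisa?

Runtime = 2 h/day × 14 days = 28 h
Energy = 0.91 kW × 28 h = 25.48 kWh
Tier 1 (0–10 kWh): 10 × ₹6.8 = ₹68
Above 10 kWh: 15.48 × ₹7.46 = ₹115.4808
Bill = ₹183.48

₹183.48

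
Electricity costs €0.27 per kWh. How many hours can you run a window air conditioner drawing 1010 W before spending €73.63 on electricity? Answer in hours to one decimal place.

270.0 h

Energy available = €73.63 ÷ €0.27/kWh = 272.7037 kWh
Hours = 272.7037 kWh ÷ 1.01 kW = 270.0 h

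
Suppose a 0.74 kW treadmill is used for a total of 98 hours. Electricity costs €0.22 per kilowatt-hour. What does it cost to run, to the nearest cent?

€15.95

Energy = 0.74 kW × 98 h = 72.52 kWh
Cost = 72.52 kWh × €0.22/kWh = €15.95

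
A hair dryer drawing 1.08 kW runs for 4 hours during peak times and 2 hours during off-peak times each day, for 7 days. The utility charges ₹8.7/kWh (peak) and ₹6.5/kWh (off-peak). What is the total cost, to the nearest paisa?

Peak energy = 1.08 kW × 4 h × 7 = 30.24 kWh
Off-peak energy = 1.08 kW × 2 h × 7 = 15.12 kWh
Cost = 30.24 × ₹8.7 + 15.12 × ₹6.5 = ₹263.088 + ₹98.28 = ₹361.37

₹361.37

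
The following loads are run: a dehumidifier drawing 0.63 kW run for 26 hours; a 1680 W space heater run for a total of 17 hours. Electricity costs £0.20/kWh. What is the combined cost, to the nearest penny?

dehumidifier: 0.63 kW × 26 h = 16.38 kWh
space heater: 1.68 kW × 17 h = 28.56 kWh
Total energy = 44.94 kWh
Cost = 44.94 × £0.20 = £8.99

£8.99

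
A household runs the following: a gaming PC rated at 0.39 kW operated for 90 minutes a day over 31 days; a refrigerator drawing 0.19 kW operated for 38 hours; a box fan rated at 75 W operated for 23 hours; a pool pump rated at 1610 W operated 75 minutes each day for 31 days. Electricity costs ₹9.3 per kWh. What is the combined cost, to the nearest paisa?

gaming PC: Runtime = 90 min × 31 = 2790 min = 46.5 h
gaming PC: 0.39 kW × 46.5 h = 18.135 kWh
refrigerator: 0.19 kW × 38 h = 7.22 kWh
box fan: 0.075 kW × 23 h = 1.725 kWh
pool pump: Runtime = 75 min × 31 = 2325 min = 38.75 h
pool pump: 1.61 kW × 38.75 h = 62.3875 kWh
Total energy = 89.4675 kWh
Cost = 89.4675 × ₹9.3 = ₹832.05

₹832.05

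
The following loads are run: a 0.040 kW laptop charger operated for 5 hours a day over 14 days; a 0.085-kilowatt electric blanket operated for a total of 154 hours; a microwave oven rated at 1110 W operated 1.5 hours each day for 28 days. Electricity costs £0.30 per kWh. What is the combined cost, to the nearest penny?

£18.75

laptop charger: Runtime = 5 h/day × 14 days = 70 h
laptop charger: 0.04 kW × 70 h = 2.8 kWh
electric blanket: 0.085 kW × 154 h = 13.09 kWh
microwave oven: Runtime = 1.5 h/day × 28 days = 42 h
microwave oven: 1.11 kW × 42 h = 46.62 kWh
Total energy = 62.51 kWh
Cost = 62.51 × £0.30 = £18.75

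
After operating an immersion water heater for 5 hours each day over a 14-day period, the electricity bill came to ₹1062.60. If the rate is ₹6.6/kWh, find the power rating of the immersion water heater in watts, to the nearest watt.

2300 W

Energy = ₹1062.60 ÷ ₹6.6/kWh = 161 kWh
Runtime = 5 h/day × 14 days = 70 h
Power = 161 kWh ÷ 70 h = 2.3 kW = 2300 W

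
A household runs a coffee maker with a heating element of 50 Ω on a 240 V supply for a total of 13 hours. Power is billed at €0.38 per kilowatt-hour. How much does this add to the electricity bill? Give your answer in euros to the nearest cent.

Power = V²/R = 240²/50 = 1152 W = 1.152 kW
Energy = 1.152 kW × 13 h = 14.976 kWh
Cost = 14.976 kWh × €0.38/kWh = €5.69

€5.69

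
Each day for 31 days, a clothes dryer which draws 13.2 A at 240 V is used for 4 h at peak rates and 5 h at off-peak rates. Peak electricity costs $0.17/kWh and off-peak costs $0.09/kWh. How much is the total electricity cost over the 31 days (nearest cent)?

$110.98

Power = 13.2 A × 240 V = 3168 W = 3.168 kW
Peak energy = 3.168 kW × 4 h × 31 = 392.832 kWh
Off-peak energy = 3.168 kW × 5 h × 31 = 491.04 kWh
Cost = 392.832 × $0.17 + 491.04 × $0.09 = $66.78144 + $44.1936 = $110.98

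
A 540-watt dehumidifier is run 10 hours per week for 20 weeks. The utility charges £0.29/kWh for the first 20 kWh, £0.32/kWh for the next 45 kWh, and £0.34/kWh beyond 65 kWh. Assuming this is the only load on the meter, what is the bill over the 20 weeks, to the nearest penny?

Runtime = 10 h/week × 20 weeks = 200 h
Energy = 0.54 kW × 200 h = 108 kWh
Tier 1 (0–20 kWh): 20 × £0.29 = £5.8
Tier 2 (20–65 kWh): 45 × £0.32 = £14.4
Above 65 kWh: 43 × £0.34 = £14.62
Bill = £34.82

£34.82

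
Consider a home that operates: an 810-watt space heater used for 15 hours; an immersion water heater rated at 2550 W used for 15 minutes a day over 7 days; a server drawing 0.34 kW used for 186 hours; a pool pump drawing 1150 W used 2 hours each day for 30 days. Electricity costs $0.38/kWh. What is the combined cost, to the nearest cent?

$56.56

space heater: 0.81 kW × 15 h = 12.15 kWh
immersion water heater: Runtime = 15 min × 7 = 105 min = 1.75 h
immersion water heater: 2.55 kW × 1.75 h = 4.4625 kWh
server: 0.34 kW × 186 h = 63.24 kWh
pool pump: Runtime = 2 h/day × 30 days = 60 h
pool pump: 1.15 kW × 60 h = 69 kWh
Total energy = 148.8525 kWh
Cost = 148.8525 × $0.38 = $56.56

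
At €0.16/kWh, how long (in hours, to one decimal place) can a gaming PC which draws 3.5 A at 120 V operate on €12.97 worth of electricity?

Power = 3.5 A × 120 V = 420 W = 0.42 kW
Energy available = €12.97 ÷ €0.16/kWh = 81.0625 kWh
Hours = 81.0625 kWh ÷ 0.42 kW = 193.0 h

193.0 h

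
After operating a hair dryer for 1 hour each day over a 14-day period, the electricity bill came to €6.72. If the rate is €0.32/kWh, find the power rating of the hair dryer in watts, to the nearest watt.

Energy = €6.72 ÷ €0.32/kWh = 21 kWh
Runtime = 1 h/day × 14 days = 14 h
Power = 21 kWh ÷ 14 h = 1.5 kW = 1500 W

1500 W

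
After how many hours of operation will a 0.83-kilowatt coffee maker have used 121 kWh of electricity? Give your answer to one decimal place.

145.8 h

Hours = 121 kWh ÷ 0.83 kW = 145.8 h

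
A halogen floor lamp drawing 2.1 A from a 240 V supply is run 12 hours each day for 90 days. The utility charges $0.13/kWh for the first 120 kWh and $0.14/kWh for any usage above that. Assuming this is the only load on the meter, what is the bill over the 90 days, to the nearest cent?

Power = 2.1 A × 240 V = 504 W = 0.504 kW
Runtime = 12 h/day × 90 days = 1080 h
Energy = 0.504 kW × 1080 h = 544.32 kWh
Tier 1 (0–120 kWh): 120 × $0.13 = $15.6
Above 120 kWh: 424.32 × $0.14 = $59.4048
Bill = $75.00

$75.00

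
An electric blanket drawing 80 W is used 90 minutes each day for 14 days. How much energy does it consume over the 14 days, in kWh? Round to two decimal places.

1.68 kWh

Runtime = 90 min × 14 = 1260 min = 21 h
Energy = 0.08 kW × 21 h = 1.68 kWh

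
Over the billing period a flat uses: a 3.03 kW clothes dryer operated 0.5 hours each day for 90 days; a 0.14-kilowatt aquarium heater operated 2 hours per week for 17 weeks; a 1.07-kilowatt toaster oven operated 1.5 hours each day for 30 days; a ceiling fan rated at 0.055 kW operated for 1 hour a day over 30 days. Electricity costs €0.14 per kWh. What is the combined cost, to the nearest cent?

€26.73

clothes dryer: Runtime = 0.5 h/day × 90 days = 45 h
clothes dryer: 3.03 kW × 45 h = 136.35 kWh
aquarium heater: Runtime = 2 h/week × 17 weeks = 34 h
aquarium heater: 0.14 kW × 34 h = 4.76 kWh
toaster oven: Runtime = 1.5 h/day × 30 days = 45 h
toaster oven: 1.07 kW × 45 h = 48.15 kWh
ceiling fan: Runtime = 1 h/day × 30 days = 30 h
ceiling fan: 0.055 kW × 30 h = 1.65 kWh
Total energy = 190.91 kWh
Cost = 190.91 × €0.14 = €26.73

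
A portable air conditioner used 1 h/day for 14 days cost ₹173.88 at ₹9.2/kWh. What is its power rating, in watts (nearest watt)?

Energy = ₹173.88 ÷ ₹9.2/kWh = 18.9 kWh
Runtime = 1 h/day × 14 days = 14 h
Power = 18.9 kWh ÷ 14 h = 1.35 kW = 1350 W

1350 W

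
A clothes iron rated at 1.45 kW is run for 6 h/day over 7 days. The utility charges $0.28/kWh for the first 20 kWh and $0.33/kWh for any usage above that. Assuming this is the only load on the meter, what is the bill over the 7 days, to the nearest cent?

$19.10

Runtime = 6 h/day × 7 days = 42 h
Energy = 1.45 kW × 42 h = 60.9 kWh
Tier 1 (0–20 kWh): 20 × $0.28 = $5.6
Above 20 kWh: 40.9 × $0.33 = $13.497
Bill = $19.10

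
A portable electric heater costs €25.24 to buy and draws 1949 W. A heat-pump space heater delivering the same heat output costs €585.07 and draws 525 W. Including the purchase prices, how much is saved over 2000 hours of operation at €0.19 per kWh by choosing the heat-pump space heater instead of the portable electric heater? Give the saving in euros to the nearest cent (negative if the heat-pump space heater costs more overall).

-€18.71

portable electric heater: €25.24 + (1949/1000) kW × 2000 h × €0.19 = €25.24 + €740.62 = €765.86
heat-pump space heater: €585.07 + (525/1000) kW × 2000 h × €0.19 = €585.07 + €199.5 = €784.57
Saving = €765.86 − €784.57 = −€18.71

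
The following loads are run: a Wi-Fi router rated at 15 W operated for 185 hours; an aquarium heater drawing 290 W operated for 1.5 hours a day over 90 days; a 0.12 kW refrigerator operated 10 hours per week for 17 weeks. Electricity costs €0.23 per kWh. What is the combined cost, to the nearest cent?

€14.33

Wi-Fi router: 0.015 kW × 185 h = 2.775 kWh
aquarium heater: Runtime = 1.5 h/day × 90 days = 135 h
aquarium heater: 0.29 kW × 135 h = 39.15 kWh
refrigerator: Runtime = 10 h/week × 17 weeks = 170 h
refrigerator: 0.12 kW × 170 h = 20.4 kWh
Total energy = 62.325 kWh
Cost = 62.325 × €0.23 = €14.33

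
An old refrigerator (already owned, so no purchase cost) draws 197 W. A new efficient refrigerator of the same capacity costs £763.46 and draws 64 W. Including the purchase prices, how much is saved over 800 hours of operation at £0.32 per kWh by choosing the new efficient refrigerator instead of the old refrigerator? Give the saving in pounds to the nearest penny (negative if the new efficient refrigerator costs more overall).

-£729.41

old refrigerator: £0.00 + (197/1000) kW × 800 h × £0.32 = £0.00 + £50.432 = £50.432
new efficient refrigerator: £763.46 + (64/1000) kW × 800 h × £0.32 = £763.46 + £16.384 = £779.844
Saving = £50.432 − £779.844 = −£729.412 → -£729.41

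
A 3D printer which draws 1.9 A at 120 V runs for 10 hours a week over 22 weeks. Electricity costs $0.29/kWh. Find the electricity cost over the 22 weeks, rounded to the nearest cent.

$14.55

Power = 1.9 A × 120 V = 228 W = 0.228 kW
Runtime = 10 h/week × 22 weeks = 220 h
Energy = 0.228 kW × 220 h = 50.16 kWh
Cost = 50.16 kWh × $0.29/kWh = $14.55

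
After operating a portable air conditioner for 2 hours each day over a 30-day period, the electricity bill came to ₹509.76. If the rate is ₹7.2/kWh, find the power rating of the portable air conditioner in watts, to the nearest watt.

Energy = ₹509.76 ÷ ₹7.2/kWh = 70.8 kWh
Runtime = 2 h/day × 30 days = 60 h
Power = 70.8 kWh ÷ 60 h = 1.18 kW = 1180 W

1180 W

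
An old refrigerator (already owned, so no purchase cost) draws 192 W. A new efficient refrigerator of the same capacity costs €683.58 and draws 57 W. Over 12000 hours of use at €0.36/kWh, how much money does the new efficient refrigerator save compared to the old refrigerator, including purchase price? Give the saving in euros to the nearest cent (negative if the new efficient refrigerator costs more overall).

old refrigerator: €0.00 + (192/1000) kW × 12000 h × €0.36 = €0.00 + €829.44 = €829.44
new efficient refrigerator: €683.58 + (57/1000) kW × 12000 h × €0.36 = €683.58 + €246.24 = €929.82
Saving = €829.44 − €929.82 = −€100.38

-€100.38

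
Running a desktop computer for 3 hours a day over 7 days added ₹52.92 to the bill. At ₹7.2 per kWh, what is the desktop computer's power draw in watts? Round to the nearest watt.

Energy = ₹52.92 ÷ ₹7.2/kWh = 7.35 kWh
Runtime = 3 h/day × 7 days = 21 h
Power = 7.35 kWh ÷ 21 h = 0.35 kW = 350 W

350 W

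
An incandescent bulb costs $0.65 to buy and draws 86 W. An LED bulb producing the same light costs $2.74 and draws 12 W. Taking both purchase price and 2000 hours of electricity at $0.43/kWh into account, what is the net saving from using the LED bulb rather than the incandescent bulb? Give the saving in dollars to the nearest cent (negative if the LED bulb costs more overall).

incandescent bulb: $0.65 + (86/1000) kW × 2000 h × $0.43 = $0.65 + $73.96 = $74.61
LED bulb: $2.74 + (12/1000) kW × 2000 h × $0.43 = $2.74 + $10.32 = $13.06
Saving = $74.61 − $13.06 = $61.55

$61.55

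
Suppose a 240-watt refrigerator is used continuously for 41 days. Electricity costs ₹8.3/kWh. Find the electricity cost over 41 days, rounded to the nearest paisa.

Runtime = 24 h × 41 = 984 h
Energy = 0.24 kW × 984 h = 236.16 kWh
Cost = 236.16 kWh × ₹8.3/kWh = ₹1960.13

₹1960.13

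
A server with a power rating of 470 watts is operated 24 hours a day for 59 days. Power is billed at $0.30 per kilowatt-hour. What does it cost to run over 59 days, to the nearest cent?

Runtime = 24 h × 59 = 1416 h
Energy = 0.47 kW × 1416 h = 665.52 kWh
Cost = 665.52 kWh × $0.30/kWh = $199.66

$199.66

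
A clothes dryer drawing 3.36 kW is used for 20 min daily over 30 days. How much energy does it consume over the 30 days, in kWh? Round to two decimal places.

33.60 kWh

Runtime = 20 min × 30 = 600 min = 10 h
Energy = 3.36 kW × 10 h = 33.6 kWh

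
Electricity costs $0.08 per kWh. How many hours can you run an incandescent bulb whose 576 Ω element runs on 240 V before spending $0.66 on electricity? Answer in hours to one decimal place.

82.5 h

Power = V²/R = 240²/576 = 100 W = 0.1 kW
Energy available = $0.66 ÷ $0.08/kWh = 8.25 kWh
Hours = 8.25 kWh ÷ 0.1 kW = 82.5 h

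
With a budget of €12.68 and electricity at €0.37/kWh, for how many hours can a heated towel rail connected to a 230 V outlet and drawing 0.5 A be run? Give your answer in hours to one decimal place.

Power = 0.5 A × 230 V = 115 W = 0.115 kW
Energy available = €12.68 ÷ €0.37/kWh = 34.2703 kWh
Hours = 34.2703 kWh ÷ 0.115 kW = 298.0 h

298.0 h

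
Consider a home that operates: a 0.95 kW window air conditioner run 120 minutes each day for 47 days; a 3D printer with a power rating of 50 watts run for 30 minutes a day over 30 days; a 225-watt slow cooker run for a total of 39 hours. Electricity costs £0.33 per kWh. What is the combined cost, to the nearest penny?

£32.61

window air conditioner: Runtime = 120 min × 47 = 5640 min = 94 h
window air conditioner: 0.95 kW × 94 h = 89.3 kWh
3D printer: Runtime = 30 min × 30 = 900 min = 15 h
3D printer: 0.05 kW × 15 h = 0.75 kWh
slow cooker: 0.225 kW × 39 h = 8.775 kWh
Total energy = 98.825 kWh
Cost = 98.825 × £0.33 = £32.61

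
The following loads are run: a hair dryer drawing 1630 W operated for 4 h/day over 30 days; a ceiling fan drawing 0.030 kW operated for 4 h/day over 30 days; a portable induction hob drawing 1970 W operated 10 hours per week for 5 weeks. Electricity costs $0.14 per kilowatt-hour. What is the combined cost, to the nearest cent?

hair dryer: Runtime = 4 h/day × 30 days = 120 h
hair dryer: 1.63 kW × 120 h = 195.6 kWh
ceiling fan: Runtime = 4 h/day × 30 days = 120 h
ceiling fan: 0.03 kW × 120 h = 3.6 kWh
portable induction hob: Runtime = 10 h/week × 5 weeks = 50 h
portable induction hob: 1.97 kW × 50 h = 98.5 kWh
Total energy = 297.7 kWh
Cost = 297.7 × $0.14 = $41.68

$41.68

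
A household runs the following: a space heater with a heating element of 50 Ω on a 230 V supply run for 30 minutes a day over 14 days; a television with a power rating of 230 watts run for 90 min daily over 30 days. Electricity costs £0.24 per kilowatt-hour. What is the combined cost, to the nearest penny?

£4.26

space heater: Power = V²/R = 230²/50 = 1058 W = 1.058 kW
space heater: Runtime = 30 min × 14 = 420 min = 7 h
space heater: 1.058 kW × 7 h = 7.406 kWh
television: Runtime = 90 min × 30 = 2700 min = 45 h
television: 0.23 kW × 45 h = 10.35 kWh
Total energy = 17.756 kWh
Cost = 17.756 × £0.24 = £4.26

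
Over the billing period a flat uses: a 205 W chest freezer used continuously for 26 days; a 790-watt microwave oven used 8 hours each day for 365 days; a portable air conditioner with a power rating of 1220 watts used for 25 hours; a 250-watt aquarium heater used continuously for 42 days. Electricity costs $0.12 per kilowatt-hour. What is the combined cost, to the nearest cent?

$326.07

chest freezer: Runtime = 24 h × 26 = 624 h
chest freezer: 0.205 kW × 624 h = 127.92 kWh
microwave oven: Runtime = 8 h/day × 365 days = 2920 h
microwave oven: 0.79 kW × 2920 h = 2306.8 kWh
portable air conditioner: 1.22 kW × 25 h = 30.5 kWh
aquarium heater: Runtime = 24 h × 42 = 1008 h
aquarium heater: 0.25 kW × 1008 h = 252 kWh
Total energy = 2717.22 kWh
Cost = 2717.22 × $0.12 = $326.07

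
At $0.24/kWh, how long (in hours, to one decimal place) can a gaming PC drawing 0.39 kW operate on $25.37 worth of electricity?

Energy available = $25.37 ÷ $0.24/kWh = 105.7083 kWh
Hours = 105.7083 kWh ÷ 0.39 kW = 271.0 h

271.0 h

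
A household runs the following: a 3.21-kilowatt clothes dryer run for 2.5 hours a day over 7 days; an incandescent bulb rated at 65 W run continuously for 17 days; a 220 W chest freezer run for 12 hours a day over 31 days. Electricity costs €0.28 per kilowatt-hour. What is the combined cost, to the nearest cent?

clothes dryer: Runtime = 2.5 h/day × 7 days = 17.5 h
clothes dryer: 3.21 kW × 17.5 h = 56.175 kWh
incandescent bulb: Runtime = 24 h × 17 = 408 h
incandescent bulb: 0.065 kW × 408 h = 26.52 kWh
chest freezer: Runtime = 12 h/day × 31 days = 372 h
chest freezer: 0.22 kW × 372 h = 81.84 kWh
Total energy = 164.535 kWh
Cost = 164.535 × €0.28 = €46.07

€46.07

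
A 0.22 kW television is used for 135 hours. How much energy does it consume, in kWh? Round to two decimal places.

Energy = 0.22 kW × 135 h = 29.7 kWh

29.70 kWh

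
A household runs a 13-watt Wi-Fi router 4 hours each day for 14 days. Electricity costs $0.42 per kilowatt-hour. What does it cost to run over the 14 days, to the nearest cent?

$0.31

Runtime = 4 h/day × 14 days = 56 h
Energy = 0.013 kW × 56 h = 0.728 kWh
Cost = 0.728 kWh × $0.42/kWh = $0.31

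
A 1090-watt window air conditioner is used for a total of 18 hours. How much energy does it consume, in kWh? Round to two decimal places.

19.62 kWh

Energy = 1.09 kW × 18 h = 19.62 kWh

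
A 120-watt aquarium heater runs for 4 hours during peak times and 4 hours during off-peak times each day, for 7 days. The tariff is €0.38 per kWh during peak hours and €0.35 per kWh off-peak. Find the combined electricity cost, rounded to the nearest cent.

€2.45

Peak energy = 0.12 kW × 4 h × 7 = 3.36 kWh
Off-peak energy = 0.12 kW × 4 h × 7 = 3.36 kWh
Cost = 3.36 × €0.38 + 3.36 × €0.35 = €1.2768 + €1.176 = €2.45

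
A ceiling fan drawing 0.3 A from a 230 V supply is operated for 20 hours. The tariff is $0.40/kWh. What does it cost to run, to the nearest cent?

$0.55

Power = 0.3 A × 230 V = 69 W = 0.069 kW
Energy = 0.069 kW × 20 h = 1.38 kWh
Cost = 1.38 kWh × $0.40/kWh = $0.55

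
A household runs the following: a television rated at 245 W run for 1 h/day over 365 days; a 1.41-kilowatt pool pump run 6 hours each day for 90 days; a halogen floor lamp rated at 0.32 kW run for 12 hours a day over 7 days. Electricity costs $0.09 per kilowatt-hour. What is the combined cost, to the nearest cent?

television: Runtime = 1 h/day × 365 days = 365 h
television: 0.245 kW × 365 h = 89.425 kWh
pool pump: Runtime = 6 h/day × 90 days = 540 h
pool pump: 1.41 kW × 540 h = 761.4 kWh
halogen floor lamp: Runtime = 12 h/day × 7 days = 84 h
halogen floor lamp: 0.32 kW × 84 h = 26.88 kWh
Total energy = 877.705 kWh
Cost = 877.705 × $0.09 = $78.99

$78.99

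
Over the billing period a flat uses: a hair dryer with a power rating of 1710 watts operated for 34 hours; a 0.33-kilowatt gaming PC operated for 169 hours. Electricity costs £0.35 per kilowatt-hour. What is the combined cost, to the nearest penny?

hair dryer: 1.71 kW × 34 h = 58.14 kWh
gaming PC: 0.33 kW × 169 h = 55.77 kWh
Total energy = 113.91 kWh
Cost = 113.91 × £0.35 = £39.87

£39.87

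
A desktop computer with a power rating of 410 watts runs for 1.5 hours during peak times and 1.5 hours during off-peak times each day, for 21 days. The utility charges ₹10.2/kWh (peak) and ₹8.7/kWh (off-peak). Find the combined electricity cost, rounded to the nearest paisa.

Peak energy = 0.41 kW × 1.5 h × 21 = 12.915 kWh
Off-peak energy = 0.41 kW × 1.5 h × 21 = 12.915 kWh
Cost = 12.915 × ₹10.2 + 12.915 × ₹8.7 = ₹131.733 + ₹112.3605 = ₹244.09

₹244.09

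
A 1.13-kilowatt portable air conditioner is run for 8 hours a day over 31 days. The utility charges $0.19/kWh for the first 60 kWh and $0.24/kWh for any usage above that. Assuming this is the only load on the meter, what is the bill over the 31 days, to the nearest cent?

Runtime = 8 h/day × 31 days = 248 h
Energy = 1.13 kW × 248 h = 280.24 kWh
Tier 1 (0–60 kWh): 60 × $0.19 = $11.4
Above 60 kWh: 220.24 × $0.24 = $52.8576
Bill = $64.26

$64.26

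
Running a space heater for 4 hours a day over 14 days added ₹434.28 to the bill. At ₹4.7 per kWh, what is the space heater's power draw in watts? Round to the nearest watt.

Energy = ₹434.28 ÷ ₹4.7/kWh = 92.4 kWh
Runtime = 4 h/day × 14 days = 56 h
Power = 92.4 kWh ÷ 56 h = 1.65 kW = 1650 W

1650 W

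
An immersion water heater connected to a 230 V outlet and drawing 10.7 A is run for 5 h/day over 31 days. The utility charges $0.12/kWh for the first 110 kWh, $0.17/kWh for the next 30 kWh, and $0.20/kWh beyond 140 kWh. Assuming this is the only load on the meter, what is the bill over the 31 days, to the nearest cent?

Power = 10.7 A × 230 V = 2461 W = 2.461 kW
Runtime = 5 h/day × 31 days = 155 h
Energy = 2.461 kW × 155 h = 381.455 kWh
Tier 1 (0–110 kWh): 110 × $0.12 = $13.2
Tier 2 (110–140 kWh): 30 × $0.17 = $5.1
Above 140 kWh: 241.455 × $0.20 = $48.291
Bill = $66.59

$66.59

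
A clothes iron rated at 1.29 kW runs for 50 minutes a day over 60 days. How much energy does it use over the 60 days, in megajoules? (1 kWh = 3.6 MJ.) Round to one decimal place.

232.2 MJ

Runtime = 50 min × 60 = 3000 min = 50 h
Energy = 1.29 kW × 50 h = 64.5 kWh
= 64.5 × 3.6 MJ = 232.2 MJ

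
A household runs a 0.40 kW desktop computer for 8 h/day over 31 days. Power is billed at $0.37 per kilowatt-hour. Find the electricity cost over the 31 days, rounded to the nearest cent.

$36.70

Runtime = 8 h/day × 31 days = 248 h
Energy = 0.4 kW × 248 h = 99.2 kWh
Cost = 99.2 kWh × $0.37/kWh = $36.70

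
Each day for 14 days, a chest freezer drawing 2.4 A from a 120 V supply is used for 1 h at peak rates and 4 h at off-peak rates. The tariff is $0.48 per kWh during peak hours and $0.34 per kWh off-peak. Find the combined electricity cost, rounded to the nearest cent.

$7.42

Power = 2.4 A × 120 V = 288 W = 0.288 kW
Peak energy = 0.288 kW × 1 h × 14 = 4.032 kWh
Off-peak energy = 0.288 kW × 4 h × 14 = 16.128 kWh
Cost = 4.032 × $0.48 + 16.128 × $0.34 = $1.93536 + $5.48352 = $7.42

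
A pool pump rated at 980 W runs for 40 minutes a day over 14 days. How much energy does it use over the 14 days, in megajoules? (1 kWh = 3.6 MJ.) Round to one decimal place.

Runtime = 40 min × 14 = 560 min = 9.333333… h
Energy = 0.98 kW × 9.333333… h = 9.146666… kWh
= 9.146666… × 3.6 MJ = 32.9 MJ

32.9 MJ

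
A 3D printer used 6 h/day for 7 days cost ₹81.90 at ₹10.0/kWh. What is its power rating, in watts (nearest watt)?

195 W

Energy = ₹81.90 ÷ ₹10.0/kWh = 8.19 kWh
Runtime = 6 h/day × 7 days = 42 h
Power = 8.19 kWh ÷ 42 h = 0.195 kW = 195 W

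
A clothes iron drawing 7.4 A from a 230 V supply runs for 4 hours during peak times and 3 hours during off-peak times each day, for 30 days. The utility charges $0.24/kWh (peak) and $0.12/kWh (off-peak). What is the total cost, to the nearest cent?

Power = 7.4 A × 230 V = 1702 W = 1.702 kW
Peak energy = 1.702 kW × 4 h × 30 = 204.24 kWh
Off-peak energy = 1.702 kW × 3 h × 30 = 153.18 kWh
Cost = 204.24 × $0.24 + 153.18 × $0.12 = $49.0176 + $18.3816 = $67.40

$67.40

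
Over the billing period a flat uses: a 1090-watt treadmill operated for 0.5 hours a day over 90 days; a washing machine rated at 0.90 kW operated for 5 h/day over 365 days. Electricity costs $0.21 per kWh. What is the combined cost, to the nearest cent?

$355.23

treadmill: Runtime = 0.5 h/day × 90 days = 45 h
treadmill: 1.09 kW × 45 h = 49.05 kWh
washing machine: Runtime = 5 h/day × 365 days = 1825 h
washing machine: 0.9 kW × 1825 h = 1642.5 kWh
Total energy = 1691.55 kWh
Cost = 1691.55 × $0.21 = $355.23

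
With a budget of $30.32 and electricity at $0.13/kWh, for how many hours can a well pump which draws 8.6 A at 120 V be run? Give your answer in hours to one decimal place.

226.0 h

Power = 8.6 A × 120 V = 1032 W = 1.032 kW
Energy available = $30.32 ÷ $0.13/kWh = 233.2308 kWh
Hours = 233.2308 kWh ÷ 1.032 kW = 226.0 h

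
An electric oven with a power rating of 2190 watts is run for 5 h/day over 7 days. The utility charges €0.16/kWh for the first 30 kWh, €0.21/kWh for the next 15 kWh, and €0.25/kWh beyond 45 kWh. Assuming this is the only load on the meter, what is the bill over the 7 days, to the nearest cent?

€15.86

Runtime = 5 h/day × 7 days = 35 h
Energy = 2.19 kW × 35 h = 76.65 kWh
Tier 1 (0–30 kWh): 30 × €0.16 = €4.8
Tier 2 (30–45 kWh): 15 × €0.21 = €3.15
Above 45 kWh: 31.65 × €0.25 = €7.9125
Bill = €15.86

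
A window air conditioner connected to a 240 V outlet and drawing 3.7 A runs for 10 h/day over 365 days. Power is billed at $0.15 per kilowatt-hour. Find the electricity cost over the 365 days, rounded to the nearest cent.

Power = 3.7 A × 240 V = 888 W = 0.888 kW
Runtime = 10 h/day × 365 days = 3650 h
Energy = 0.888 kW × 3650 h = 3241.2 kWh
Cost = 3241.2 kWh × $0.15/kWh = $486.18

$486.18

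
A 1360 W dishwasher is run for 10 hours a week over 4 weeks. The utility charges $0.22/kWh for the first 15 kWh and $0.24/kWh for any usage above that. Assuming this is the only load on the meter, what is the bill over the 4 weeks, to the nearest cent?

$12.76

Runtime = 10 h/week × 4 weeks = 40 h
Energy = 1.36 kW × 40 h = 54.4 kWh
Tier 1 (0–15 kWh): 15 × $0.22 = $3.3
Above 15 kWh: 39.4 × $0.24 = $9.456
Bill = $12.76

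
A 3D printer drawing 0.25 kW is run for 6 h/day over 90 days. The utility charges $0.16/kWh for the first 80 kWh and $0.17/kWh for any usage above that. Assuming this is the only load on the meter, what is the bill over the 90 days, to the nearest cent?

$22.15

Runtime = 6 h/day × 90 days = 540 h
Energy = 0.25 kW × 540 h = 135 kWh
Tier 1 (0–80 kWh): 80 × $0.16 = $12.8
Above 80 kWh: 55 × $0.17 = $9.35
Bill = $22.15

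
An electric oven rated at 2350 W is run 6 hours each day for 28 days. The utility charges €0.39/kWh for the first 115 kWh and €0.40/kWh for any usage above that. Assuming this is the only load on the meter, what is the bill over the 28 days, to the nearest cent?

Runtime = 6 h/day × 28 days = 168 h
Energy = 2.35 kW × 168 h = 394.8 kWh
Tier 1 (0–115 kWh): 115 × €0.39 = €44.85
Above 115 kWh: 279.8 × €0.40 = €111.92
Bill = €156.77

€156.77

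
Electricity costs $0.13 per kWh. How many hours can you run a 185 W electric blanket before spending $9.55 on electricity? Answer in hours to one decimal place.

397.1 h

Energy available = $9.55 ÷ $0.13/kWh = 73.4615 kWh
Hours = 73.4615 kWh ÷ 0.185 kW = 397.1 h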